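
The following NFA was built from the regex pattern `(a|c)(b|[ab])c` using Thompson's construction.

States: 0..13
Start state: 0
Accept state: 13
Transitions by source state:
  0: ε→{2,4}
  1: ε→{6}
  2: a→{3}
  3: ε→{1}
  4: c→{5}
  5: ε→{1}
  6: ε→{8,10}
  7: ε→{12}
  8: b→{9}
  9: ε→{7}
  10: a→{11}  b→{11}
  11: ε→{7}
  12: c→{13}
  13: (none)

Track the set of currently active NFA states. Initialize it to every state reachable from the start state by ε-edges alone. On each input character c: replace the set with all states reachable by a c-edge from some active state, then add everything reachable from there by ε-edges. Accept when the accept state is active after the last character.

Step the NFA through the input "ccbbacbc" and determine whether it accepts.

initial (ε-close {0}): {0,2,4}
'c' @ 1: {1,5,6,8,10}
'c' @ 2: {}  — state set empty
rest 'bbacbc' ignored (set empty)
end set {} — state 13 not in

Answer: REJECT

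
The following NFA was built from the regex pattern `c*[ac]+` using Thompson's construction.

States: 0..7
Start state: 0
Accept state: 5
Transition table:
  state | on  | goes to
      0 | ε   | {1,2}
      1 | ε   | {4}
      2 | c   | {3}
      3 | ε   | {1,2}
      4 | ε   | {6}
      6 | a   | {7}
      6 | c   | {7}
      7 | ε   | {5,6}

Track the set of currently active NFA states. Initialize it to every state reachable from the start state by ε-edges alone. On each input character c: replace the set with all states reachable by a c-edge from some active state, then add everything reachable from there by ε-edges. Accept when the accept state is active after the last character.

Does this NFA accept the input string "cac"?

Answer: ACCEPT

Steps:
initial (ε-close {0}): {0,1,2,4,6}
'c' @ 1: {1,2,3,4,5,6,7}  (accept∈set)
'a' @ 2: {5,6,7}  (accept∈set)
'c' @ 3: {5,6,7}  (accept∈set)
after full input: {5,6,7}  (accept=5 in)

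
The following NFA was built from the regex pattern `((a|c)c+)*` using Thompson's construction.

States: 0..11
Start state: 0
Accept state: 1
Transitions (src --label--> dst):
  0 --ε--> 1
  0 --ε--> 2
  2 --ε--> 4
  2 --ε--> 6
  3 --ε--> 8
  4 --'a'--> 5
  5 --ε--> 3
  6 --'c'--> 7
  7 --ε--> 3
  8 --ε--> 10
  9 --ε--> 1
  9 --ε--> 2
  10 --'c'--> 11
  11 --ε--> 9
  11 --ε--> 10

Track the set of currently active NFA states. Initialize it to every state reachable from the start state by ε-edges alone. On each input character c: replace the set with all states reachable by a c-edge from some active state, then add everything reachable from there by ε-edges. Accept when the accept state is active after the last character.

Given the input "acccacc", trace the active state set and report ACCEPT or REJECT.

initial (ε-close {0}): {0,1,2,4,6}
'a' @ 1: {3,5,8,10}
'c' @ 2: {1,2,4,6,9,10,11}  ✓accept
'c' @ 3: {1,2,3,4,6,7,8,9,10,11}  ✓accept
'c' @ 4: {1,2,3,4,6,7,8,9,10,11}  ✓accept
'a' @ 5: {3,5,8,10}
'c' @ 6: {1,2,4,6,9,10,11}  ✓accept
'c' @ 7: {1,2,3,4,6,7,8,9,10,11}  ✓accept
end set {1,2,3,4,6,7,8,9,10,11} — state 1 in

Answer: ACCEPT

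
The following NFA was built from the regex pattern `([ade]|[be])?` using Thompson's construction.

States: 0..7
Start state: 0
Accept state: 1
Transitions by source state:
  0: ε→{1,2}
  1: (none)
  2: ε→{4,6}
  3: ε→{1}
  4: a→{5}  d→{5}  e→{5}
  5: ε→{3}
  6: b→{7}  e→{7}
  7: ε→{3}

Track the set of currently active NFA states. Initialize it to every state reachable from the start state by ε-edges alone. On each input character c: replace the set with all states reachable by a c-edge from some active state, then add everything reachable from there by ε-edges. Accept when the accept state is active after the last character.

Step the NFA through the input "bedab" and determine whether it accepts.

initial (ε-close {0}): {0,1,2,4,6}
'b' @ 1: {1,3,7}  ✓accept
'e' @ 2: {}  — dead — no transitions
rest 'dab' ignored (set empty)
final: {}; accept 1 not in set

Answer: REJECT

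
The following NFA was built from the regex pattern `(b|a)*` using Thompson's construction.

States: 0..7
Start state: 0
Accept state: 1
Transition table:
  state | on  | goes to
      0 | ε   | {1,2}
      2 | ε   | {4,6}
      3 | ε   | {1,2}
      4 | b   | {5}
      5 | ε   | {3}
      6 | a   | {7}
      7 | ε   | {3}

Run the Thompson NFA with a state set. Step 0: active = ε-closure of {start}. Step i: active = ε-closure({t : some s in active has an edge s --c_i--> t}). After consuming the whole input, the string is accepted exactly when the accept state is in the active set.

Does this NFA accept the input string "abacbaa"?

S₀ = ε-closure({0}) = {0,1,2,4,6}
'a' @ 1: {1,2,3,4,6,7}  [accepting]
'b' @ 2: {1,2,3,4,5,6}  [accepting]
'a' @ 3: {1,2,3,4,6,7}  [accepting]
'c' @ 4: {}  — state set empty
rest 'baa' ignored (set empty)
after full input: {}  (accept=1 not in)

Answer: REJECT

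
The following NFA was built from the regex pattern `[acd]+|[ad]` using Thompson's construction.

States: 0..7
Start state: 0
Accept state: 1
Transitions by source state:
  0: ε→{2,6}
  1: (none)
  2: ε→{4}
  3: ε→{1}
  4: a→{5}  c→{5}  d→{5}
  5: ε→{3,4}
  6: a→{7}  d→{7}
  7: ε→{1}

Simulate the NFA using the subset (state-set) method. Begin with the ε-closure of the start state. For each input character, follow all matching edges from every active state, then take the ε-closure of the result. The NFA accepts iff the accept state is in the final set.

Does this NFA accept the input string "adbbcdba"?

initial (ε-close {0}): {0,2,4,6}
'a' @ 1: {1,3,4,5,7}  [accepting]
'd' @ 2: {1,3,4,5}  [accepting]
'b' @ 3: {}  — state set empty
rest 'bcdba' ignored (set empty)
end set {} — state 1 not in

Answer: REJECT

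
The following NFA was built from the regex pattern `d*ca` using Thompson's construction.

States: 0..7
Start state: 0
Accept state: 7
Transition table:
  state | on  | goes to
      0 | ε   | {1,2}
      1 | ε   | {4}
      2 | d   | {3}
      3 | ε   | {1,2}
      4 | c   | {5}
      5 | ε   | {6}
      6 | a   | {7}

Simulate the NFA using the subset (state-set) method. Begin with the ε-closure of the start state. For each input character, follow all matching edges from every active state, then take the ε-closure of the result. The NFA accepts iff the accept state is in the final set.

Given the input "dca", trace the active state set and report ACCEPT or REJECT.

S₀ = ε-closure({0}) = {0,1,2,4}
'd' @ 1: {1,2,3,4}
'c' @ 2: {5,6}
'a' @ 3: {7}  [accepting]
end set {7} — state 7 in

Answer: ACCEPT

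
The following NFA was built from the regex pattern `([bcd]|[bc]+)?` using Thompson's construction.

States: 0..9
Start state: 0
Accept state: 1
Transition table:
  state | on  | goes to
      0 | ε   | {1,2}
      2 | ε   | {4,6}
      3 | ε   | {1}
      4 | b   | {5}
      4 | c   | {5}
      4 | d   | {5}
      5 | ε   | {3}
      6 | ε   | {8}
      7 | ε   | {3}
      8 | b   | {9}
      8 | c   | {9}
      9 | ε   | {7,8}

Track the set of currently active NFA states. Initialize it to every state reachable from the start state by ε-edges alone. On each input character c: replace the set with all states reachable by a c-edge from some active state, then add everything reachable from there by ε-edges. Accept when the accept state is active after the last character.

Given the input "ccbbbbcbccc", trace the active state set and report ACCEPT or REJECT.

S₀ = ε-closure({0}) = {0,1,2,4,6,8}
'c' @ 1: {1,3,5,7,8,9}  [accepting]
'c' @ 2: {1,3,7,8,9}  [accepting]
'b' @ 3: {1,3,7,8,9}  [accepting]
'b' @ 4: {1,3,7,8,9}  [accepting]
'b' @ 5: {1,3,7,8,9}  [accepting]
'b' @ 6: {1,3,7,8,9}  [accepting]
'c' @ 7: {1,3,7,8,9}  [accepting]
'b' @ 8: {1,3,7,8,9}  [accepting]
'c' @ 9: {1,3,7,8,9}  [accepting]
'c' @ 10: {1,3,7,8,9}  [accepting]
'c' @ 11: {1,3,7,8,9}  [accepting]
final: {1,3,7,8,9}; accept 1 in set

Answer: ACCEPT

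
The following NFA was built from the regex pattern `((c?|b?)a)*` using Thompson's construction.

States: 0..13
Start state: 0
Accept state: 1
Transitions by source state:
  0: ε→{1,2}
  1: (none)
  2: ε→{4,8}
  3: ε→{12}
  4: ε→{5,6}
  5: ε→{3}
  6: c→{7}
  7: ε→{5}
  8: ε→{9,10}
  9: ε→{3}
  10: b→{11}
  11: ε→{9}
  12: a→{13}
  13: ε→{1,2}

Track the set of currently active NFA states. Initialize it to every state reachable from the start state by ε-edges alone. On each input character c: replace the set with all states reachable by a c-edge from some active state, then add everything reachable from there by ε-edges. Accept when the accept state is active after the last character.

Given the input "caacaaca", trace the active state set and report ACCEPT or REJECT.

S₀ = ε-closure({0}) = {0,1,2,3,4,5,6,8,9,10,12}
'c' @ 1: {3,5,7,12}
'a' @ 2: {1,2,3,4,5,6,8,9,10,12,13}  (accept∈set)
'a' @ 3: {1,2,3,4,5,6,8,9,10,12,13}  (accept∈set)
'c' @ 4: {3,5,7,12}
'a' @ 5: {1,2,3,4,5,6,8,9,10,12,13}  (accept∈set)
'a' @ 6: {1,2,3,4,5,6,8,9,10,12,13}  (accept∈set)
'c' @ 7: {3,5,7,12}
'a' @ 8: {1,2,3,4,5,6,8,9,10,12,13}  (accept∈set)
final: {1,2,3,4,5,6,8,9,10,12,13}; accept 1 in set

Answer: ACCEPT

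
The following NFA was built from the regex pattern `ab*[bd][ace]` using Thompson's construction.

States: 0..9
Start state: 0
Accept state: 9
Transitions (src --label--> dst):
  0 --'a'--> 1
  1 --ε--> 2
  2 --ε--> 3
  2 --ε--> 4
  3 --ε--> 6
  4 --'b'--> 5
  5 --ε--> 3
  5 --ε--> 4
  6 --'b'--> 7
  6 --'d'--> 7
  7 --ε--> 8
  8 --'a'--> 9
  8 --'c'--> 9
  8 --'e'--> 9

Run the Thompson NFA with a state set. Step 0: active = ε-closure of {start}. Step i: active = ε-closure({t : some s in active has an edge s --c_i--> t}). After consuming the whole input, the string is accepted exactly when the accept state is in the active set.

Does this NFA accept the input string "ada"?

S₀ = ε-closure({0}) = {0}
'a' @ 1: {1,2,3,4,6}
'd' @ 2: {7,8}
'a' @ 3: {9}  (accept∈set)
final: {9}; accept 9 in set

Answer: ACCEPT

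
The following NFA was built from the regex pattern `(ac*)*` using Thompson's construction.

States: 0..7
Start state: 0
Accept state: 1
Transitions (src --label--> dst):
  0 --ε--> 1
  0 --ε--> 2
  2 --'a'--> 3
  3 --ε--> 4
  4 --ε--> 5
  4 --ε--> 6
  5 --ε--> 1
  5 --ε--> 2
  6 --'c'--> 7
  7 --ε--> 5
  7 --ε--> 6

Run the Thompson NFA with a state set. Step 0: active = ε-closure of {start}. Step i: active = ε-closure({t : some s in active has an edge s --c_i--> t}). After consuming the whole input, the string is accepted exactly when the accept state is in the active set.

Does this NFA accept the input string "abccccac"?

Answer: REJECT

Steps:
start: ε-closure({0}) = {0,1,2}
'a' @ 1: {1,2,3,4,5,6}  (accept∈set)
'b' @ 2: {}  — no active states
rest 'ccccac' ignored (set empty)
after full input: {}  (accept=1 not in)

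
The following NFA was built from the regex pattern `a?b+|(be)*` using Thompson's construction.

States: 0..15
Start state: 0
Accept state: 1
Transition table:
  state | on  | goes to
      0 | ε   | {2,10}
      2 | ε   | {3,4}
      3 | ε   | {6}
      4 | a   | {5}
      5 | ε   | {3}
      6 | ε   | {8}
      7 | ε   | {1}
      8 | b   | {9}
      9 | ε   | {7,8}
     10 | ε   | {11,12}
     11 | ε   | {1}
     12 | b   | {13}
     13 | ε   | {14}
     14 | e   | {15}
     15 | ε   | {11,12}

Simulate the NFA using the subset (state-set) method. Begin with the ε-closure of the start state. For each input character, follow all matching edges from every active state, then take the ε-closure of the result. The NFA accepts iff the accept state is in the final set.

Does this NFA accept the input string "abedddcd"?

Answer: REJECT

Derivation:
start: ε-closure({0}) = {0,1,2,3,4,6,8,10,11,12}
'a' @ 1: {3,5,6,8}
'b' @ 2: {1,7,8,9}  [accepting]
'e' @ 3: {}  — dead — no transitions
rest 'dddcd' ignored (set empty)
end set {} — state 1 not in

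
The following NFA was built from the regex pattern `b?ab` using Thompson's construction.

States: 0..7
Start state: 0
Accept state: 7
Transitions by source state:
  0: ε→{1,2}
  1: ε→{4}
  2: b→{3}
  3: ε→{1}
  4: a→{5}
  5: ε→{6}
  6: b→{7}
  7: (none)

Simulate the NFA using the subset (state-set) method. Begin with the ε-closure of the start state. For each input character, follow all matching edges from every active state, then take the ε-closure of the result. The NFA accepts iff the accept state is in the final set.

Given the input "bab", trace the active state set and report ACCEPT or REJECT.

S₀ = ε-closure({0}) = {0,1,2,4}
'b' @ 1: {1,3,4}
'a' @ 2: {5,6}
'b' @ 3: {7}  ✓accept
final: {7}; accept 7 in set

Answer: ACCEPT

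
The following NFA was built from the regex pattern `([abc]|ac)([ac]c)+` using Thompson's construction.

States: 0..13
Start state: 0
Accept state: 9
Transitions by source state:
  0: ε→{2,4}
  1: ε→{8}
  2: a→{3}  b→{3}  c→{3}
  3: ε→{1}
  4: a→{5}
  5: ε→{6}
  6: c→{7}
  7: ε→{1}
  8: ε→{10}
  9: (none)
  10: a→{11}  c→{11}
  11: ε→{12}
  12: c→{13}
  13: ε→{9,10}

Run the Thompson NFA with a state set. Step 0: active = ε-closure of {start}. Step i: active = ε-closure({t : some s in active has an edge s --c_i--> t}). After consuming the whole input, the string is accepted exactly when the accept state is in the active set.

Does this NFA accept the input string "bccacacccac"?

Answer: ACCEPT

Trace:
start: ε-closure({0}) = {0,2,4}
'b' @ 1: {1,3,8,10}
'c' @ 2: {11,12}
'c' @ 3: {9,10,13}  ✓accept
'a' @ 4: {11,12}
'c' @ 5: {9,10,13}  ✓accept
'a' @ 6: {11,12}
'c' @ 7: {9,10,13}  ✓accept
'c' @ 8: {11,12}
'c' @ 9: {9,10,13}  ✓accept
'a' @ 10: {11,12}
'c' @ 11: {9,10,13}  ✓accept
after full input: {9,10,13}  (accept=9 in)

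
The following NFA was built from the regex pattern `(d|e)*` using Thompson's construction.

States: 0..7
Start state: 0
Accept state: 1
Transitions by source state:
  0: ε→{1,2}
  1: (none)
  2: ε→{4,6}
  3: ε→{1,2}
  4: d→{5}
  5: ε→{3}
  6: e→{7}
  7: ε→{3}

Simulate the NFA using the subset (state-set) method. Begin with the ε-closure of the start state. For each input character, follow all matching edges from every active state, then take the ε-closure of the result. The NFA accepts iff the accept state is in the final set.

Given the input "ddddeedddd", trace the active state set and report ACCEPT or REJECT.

Answer: ACCEPT

Derivation:
S₀ = ε-closure({0}) = {0,1,2,4,6}
'd' @ 1: {1,2,3,4,5,6}  (accept∈set)
'd' @ 2: {1,2,3,4,5,6}  (accept∈set)
'd' @ 3: {1,2,3,4,5,6}  (accept∈set)
'd' @ 4: {1,2,3,4,5,6}  (accept∈set)
'e' @ 5: {1,2,3,4,6,7}  (accept∈set)
'e' @ 6: {1,2,3,4,6,7}  (accept∈set)
'd' @ 7: {1,2,3,4,5,6}  (accept∈set)
'd' @ 8: {1,2,3,4,5,6}  (accept∈set)
'd' @ 9: {1,2,3,4,5,6}  (accept∈set)
'd' @ 10: {1,2,3,4,5,6}  (accept∈set)
final: {1,2,3,4,5,6}; accept 1 in set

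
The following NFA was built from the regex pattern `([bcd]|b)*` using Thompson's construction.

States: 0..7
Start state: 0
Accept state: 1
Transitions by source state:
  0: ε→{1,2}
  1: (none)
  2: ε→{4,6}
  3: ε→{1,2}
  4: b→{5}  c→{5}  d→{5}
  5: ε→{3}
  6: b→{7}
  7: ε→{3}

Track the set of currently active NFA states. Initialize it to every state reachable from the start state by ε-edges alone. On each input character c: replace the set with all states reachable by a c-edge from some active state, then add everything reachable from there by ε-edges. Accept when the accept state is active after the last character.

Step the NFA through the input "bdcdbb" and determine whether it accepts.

Answer: ACCEPT

Trace:
S₀ = ε-closure({0}) = {0,1,2,4,6}
'b' @ 1: {1,2,3,4,5,6,7}  ✓accept
'd' @ 2: {1,2,3,4,5,6}  ✓accept
'c' @ 3: {1,2,3,4,5,6}  ✓accept
'd' @ 4: {1,2,3,4,5,6}  ✓accept
'b' @ 5: {1,2,3,4,5,6,7}  ✓accept
'b' @ 6: {1,2,3,4,5,6,7}  ✓accept
end set {1,2,3,4,5,6,7} — state 1 in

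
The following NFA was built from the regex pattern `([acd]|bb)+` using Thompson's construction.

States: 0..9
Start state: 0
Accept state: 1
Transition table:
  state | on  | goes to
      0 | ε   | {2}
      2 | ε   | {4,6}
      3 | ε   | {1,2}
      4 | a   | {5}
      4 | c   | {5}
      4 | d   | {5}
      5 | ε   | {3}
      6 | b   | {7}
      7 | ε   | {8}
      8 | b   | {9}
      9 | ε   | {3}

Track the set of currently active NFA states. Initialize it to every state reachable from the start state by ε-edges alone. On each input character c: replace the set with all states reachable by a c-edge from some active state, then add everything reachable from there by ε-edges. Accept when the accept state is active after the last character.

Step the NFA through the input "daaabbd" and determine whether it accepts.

Answer: ACCEPT

Derivation:
start: ε-closure({0}) = {0,2,4,6}
'd' @ 1: {1,2,3,4,5,6}  ✓accept
'a' @ 2: {1,2,3,4,5,6}  ✓accept
'a' @ 3: {1,2,3,4,5,6}  ✓accept
'a' @ 4: {1,2,3,4,5,6}  ✓accept
'b' @ 5: {7,8}
'b' @ 6: {1,2,3,4,6,9}  ✓accept
'd' @ 7: {1,2,3,4,5,6}  ✓accept
after full input: {1,2,3,4,5,6}  (accept=1 in)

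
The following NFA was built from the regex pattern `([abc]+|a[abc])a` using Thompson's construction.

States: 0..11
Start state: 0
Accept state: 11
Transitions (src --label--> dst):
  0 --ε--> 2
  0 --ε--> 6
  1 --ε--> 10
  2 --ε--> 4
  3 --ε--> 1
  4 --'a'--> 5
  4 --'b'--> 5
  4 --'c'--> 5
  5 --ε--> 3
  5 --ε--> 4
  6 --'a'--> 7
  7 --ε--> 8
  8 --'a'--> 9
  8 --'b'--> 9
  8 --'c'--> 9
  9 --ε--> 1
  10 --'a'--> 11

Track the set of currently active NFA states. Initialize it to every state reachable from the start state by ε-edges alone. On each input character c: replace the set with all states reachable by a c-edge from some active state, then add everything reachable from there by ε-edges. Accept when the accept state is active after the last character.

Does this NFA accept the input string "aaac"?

Answer: REJECT

Trace:
initial (ε-close {0}): {0,2,4,6}
'a' @ 1: {1,3,4,5,7,8,10}
'a' @ 2: {1,3,4,5,9,10,11}  [accepting]
'a' @ 3: {1,3,4,5,10,11}  [accepting]
'c' @ 4: {1,3,4,5,10}
final: {1,3,4,5,10}; accept 11 not in set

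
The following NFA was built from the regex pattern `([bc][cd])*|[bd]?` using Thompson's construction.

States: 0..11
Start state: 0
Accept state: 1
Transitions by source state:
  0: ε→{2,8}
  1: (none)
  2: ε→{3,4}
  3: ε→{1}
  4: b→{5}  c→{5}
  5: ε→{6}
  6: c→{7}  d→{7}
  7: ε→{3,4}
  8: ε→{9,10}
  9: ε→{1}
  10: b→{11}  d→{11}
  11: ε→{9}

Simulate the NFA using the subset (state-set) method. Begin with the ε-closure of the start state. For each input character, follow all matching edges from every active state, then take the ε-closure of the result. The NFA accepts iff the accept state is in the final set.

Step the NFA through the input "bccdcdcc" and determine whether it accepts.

Answer: ACCEPT

Steps:
S₀ = ε-closure({0}) = {0,1,2,3,4,8,9,10}
'b' @ 1: {1,5,6,9,11}  ✓accept
'c' @ 2: {1,3,4,7}  ✓accept
'c' @ 3: {5,6}
'd' @ 4: {1,3,4,7}  ✓accept
'c' @ 5: {5,6}
'd' @ 6: {1,3,4,7}  ✓accept
'c' @ 7: {5,6}
'c' @ 8: {1,3,4,7}  ✓accept
end set {1,3,4,7} — state 1 in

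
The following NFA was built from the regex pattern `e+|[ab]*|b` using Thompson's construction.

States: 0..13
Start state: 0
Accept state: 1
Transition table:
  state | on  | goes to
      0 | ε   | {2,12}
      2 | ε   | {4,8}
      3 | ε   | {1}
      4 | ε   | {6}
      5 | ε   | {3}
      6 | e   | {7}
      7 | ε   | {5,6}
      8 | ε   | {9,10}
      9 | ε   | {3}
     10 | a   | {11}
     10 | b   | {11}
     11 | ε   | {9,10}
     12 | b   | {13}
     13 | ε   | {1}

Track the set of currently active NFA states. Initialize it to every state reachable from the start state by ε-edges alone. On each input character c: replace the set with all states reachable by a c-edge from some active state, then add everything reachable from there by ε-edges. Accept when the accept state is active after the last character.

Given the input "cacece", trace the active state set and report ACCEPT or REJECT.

Answer: REJECT

Derivation:
S₀ = ε-closure({0}) = {0,1,2,3,4,6,8,9,10,12}
'c' @ 1: {}  — state set empty
rest 'acece' ignored (set empty)
final: {}; accept 1 not in set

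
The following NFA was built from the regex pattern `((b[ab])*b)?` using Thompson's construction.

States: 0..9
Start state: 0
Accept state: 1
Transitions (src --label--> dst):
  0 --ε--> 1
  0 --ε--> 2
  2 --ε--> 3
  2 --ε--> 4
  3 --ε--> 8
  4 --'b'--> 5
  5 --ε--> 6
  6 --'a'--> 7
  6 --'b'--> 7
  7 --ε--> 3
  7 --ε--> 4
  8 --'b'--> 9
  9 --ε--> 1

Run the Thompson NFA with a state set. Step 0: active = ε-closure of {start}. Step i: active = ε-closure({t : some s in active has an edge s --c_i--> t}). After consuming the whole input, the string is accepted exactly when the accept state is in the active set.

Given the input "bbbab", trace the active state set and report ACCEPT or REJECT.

initial (ε-close {0}): {0,1,2,3,4,8}
'b' @ 1: {1,5,6,9}  (accept∈set)
'b' @ 2: {3,4,7,8}
'b' @ 3: {1,5,6,9}  (accept∈set)
'a' @ 4: {3,4,7,8}
'b' @ 5: {1,5,6,9}  (accept∈set)
after full input: {1,5,6,9}  (accept=1 in)

Answer: ACCEPT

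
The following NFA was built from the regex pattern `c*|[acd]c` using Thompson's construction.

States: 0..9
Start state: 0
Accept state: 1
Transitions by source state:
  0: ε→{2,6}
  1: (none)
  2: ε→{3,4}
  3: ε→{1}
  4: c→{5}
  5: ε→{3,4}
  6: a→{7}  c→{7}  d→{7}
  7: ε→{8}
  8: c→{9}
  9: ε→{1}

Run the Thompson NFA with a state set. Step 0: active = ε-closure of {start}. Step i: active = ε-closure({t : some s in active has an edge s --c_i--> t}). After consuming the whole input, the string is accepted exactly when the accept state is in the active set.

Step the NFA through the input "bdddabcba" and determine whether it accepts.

Answer: REJECT

Trace:
start: ε-closure({0}) = {0,1,2,3,4,6}
'b' @ 1: {}  — no active states
rest 'dddabcba' ignored (set empty)
final: {}; accept 1 not in set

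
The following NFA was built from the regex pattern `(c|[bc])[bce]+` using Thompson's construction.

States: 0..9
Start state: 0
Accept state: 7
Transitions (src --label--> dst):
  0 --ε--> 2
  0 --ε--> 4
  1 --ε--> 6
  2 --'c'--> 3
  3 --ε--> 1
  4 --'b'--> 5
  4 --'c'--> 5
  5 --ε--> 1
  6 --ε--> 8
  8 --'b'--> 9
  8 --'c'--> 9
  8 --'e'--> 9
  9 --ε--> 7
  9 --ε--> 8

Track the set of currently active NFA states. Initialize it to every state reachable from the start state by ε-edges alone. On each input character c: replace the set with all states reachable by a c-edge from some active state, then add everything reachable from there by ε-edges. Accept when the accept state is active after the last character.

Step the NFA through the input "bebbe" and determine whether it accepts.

start: ε-closure({0}) = {0,2,4}
'b' @ 1: {1,5,6,8}
'e' @ 2: {7,8,9}  (accept∈set)
'b' @ 3: {7,8,9}  (accept∈set)
'b' @ 4: {7,8,9}  (accept∈set)
'e' @ 5: {7,8,9}  (accept∈set)
final: {7,8,9}; accept 7 in set

Answer: ACCEPT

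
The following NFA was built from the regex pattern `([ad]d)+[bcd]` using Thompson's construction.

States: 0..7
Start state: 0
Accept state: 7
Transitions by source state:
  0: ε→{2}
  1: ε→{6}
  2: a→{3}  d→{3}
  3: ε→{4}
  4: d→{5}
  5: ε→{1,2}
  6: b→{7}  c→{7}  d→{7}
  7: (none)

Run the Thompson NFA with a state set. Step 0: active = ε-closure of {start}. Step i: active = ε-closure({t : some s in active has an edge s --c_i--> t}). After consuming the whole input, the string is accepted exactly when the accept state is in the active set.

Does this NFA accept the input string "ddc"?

initial (ε-close {0}): {0,2}
'd' @ 1: {3,4}
'd' @ 2: {1,2,5,6}
'c' @ 3: {7}  ✓accept
after full input: {7}  (accept=7 in)

Answer: ACCEPT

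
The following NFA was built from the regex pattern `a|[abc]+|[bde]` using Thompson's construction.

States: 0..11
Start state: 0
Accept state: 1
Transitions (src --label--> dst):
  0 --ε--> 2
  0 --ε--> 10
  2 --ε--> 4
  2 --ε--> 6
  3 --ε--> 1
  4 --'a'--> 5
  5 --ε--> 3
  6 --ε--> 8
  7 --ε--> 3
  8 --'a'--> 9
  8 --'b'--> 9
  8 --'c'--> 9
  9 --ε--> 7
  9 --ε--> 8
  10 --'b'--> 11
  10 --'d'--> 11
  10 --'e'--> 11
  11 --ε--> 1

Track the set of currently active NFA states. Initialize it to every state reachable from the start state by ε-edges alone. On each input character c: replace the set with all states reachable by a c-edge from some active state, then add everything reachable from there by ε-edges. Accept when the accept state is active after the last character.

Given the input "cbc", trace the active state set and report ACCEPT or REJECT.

start: ε-closure({0}) = {0,2,4,6,8,10}
'c' @ 1: {1,3,7,8,9}  ✓accept
'b' @ 2: {1,3,7,8,9}  ✓accept
'c' @ 3: {1,3,7,8,9}  ✓accept
after full input: {1,3,7,8,9}  (accept=1 in)

Answer: ACCEPT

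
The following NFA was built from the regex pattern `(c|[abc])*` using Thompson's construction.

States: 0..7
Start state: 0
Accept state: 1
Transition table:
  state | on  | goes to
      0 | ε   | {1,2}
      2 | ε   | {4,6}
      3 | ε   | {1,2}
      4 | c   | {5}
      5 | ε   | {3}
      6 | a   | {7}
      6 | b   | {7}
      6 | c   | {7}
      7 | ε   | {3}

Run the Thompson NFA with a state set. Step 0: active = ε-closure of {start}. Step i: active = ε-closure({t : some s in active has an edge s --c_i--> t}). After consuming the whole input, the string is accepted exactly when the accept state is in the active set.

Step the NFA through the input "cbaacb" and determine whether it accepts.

start: ε-closure({0}) = {0,1,2,4,6}
'c' @ 1: {1,2,3,4,5,6,7}  ✓accept
'b' @ 2: {1,2,3,4,6,7}  ✓accept
'a' @ 3: {1,2,3,4,6,7}  ✓accept
'a' @ 4: {1,2,3,4,6,7}  ✓accept
'c' @ 5: {1,2,3,4,5,6,7}  ✓accept
'b' @ 6: {1,2,3,4,6,7}  ✓accept
after full input: {1,2,3,4,6,7}  (accept=1 in)

Answer: ACCEPT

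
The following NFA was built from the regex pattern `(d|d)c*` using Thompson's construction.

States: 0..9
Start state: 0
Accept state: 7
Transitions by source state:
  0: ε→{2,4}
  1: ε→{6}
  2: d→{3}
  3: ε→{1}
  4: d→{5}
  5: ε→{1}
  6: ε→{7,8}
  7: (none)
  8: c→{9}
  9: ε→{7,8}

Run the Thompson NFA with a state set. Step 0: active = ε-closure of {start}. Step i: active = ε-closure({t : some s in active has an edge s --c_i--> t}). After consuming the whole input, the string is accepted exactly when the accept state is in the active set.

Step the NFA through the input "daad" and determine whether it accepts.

Answer: REJECT

Derivation:
start: ε-closure({0}) = {0,2,4}
'd' @ 1: {1,3,5,6,7,8}  [accepting]
'a' @ 2: {}  — no active states
rest 'ad' ignored (set empty)
final: {}; accept 7 not in set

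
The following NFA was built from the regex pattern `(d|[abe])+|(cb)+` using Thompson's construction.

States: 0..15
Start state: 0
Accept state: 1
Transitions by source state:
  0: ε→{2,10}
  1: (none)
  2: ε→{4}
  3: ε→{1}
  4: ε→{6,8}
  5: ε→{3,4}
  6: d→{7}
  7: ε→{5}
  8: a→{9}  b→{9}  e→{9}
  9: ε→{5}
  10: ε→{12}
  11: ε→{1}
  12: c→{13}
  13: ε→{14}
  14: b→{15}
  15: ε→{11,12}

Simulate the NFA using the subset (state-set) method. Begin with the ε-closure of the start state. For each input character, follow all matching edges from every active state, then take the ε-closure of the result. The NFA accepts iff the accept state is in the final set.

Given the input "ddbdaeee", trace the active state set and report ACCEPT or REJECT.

S₀ = ε-closure({0}) = {0,2,4,6,8,10,12}
'd' @ 1: {1,3,4,5,6,7,8}  (accept∈set)
'd' @ 2: {1,3,4,5,6,7,8}  (accept∈set)
'b' @ 3: {1,3,4,5,6,8,9}  (accept∈set)
'd' @ 4: {1,3,4,5,6,7,8}  (accept∈set)
'a' @ 5: {1,3,4,5,6,8,9}  (accept∈set)
'e' @ 6: {1,3,4,5,6,8,9}  (accept∈set)
'e' @ 7: {1,3,4,5,6,8,9}  (accept∈set)
'e' @ 8: {1,3,4,5,6,8,9}  (accept∈set)
end set {1,3,4,5,6,8,9} — state 1 in

Answer: ACCEPT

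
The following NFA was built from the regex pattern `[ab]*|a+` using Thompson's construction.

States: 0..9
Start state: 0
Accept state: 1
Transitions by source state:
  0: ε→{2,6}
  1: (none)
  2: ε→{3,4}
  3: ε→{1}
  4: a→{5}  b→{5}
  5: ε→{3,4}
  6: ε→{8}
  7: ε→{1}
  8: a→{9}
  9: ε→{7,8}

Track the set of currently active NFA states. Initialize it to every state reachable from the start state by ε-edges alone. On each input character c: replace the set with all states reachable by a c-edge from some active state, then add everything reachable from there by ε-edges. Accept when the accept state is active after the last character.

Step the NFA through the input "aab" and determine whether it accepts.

Answer: ACCEPT

Derivation:
S₀ = ε-closure({0}) = {0,1,2,3,4,6,8}
'a' @ 1: {1,3,4,5,7,8,9}  ✓accept
'a' @ 2: {1,3,4,5,7,8,9}  ✓accept
'b' @ 3: {1,3,4,5}  ✓accept
end set {1,3,4,5} — state 1 in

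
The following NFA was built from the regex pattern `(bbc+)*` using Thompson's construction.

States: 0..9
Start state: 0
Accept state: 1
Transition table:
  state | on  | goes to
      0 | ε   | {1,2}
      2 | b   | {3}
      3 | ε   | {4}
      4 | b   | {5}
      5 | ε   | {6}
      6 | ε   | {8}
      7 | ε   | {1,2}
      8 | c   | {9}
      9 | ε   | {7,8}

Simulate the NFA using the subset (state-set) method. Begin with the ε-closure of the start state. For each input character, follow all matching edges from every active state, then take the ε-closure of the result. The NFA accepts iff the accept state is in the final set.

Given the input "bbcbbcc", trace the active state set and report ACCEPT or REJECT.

Answer: ACCEPT

Steps:
S₀ = ε-closure({0}) = {0,1,2}
'b' @ 1: {3,4}
'b' @ 2: {5,6,8}
'c' @ 3: {1,2,7,8,9}  (accept∈set)
'b' @ 4: {3,4}
'b' @ 5: {5,6,8}
'c' @ 6: {1,2,7,8,9}  (accept∈set)
'c' @ 7: {1,2,7,8,9}  (accept∈set)
final: {1,2,7,8,9}; accept 1 in set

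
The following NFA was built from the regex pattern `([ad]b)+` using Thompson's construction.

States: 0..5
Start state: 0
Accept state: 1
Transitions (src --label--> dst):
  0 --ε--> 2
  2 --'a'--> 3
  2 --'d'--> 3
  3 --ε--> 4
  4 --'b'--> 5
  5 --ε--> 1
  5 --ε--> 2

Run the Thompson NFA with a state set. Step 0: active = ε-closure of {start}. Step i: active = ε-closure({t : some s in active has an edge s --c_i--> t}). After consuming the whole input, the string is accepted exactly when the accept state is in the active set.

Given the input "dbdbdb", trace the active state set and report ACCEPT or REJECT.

S₀ = ε-closure({0}) = {0,2}
'd' @ 1: {3,4}
'b' @ 2: {1,2,5}  ✓accept
'd' @ 3: {3,4}
'b' @ 4: {1,2,5}  ✓accept
'd' @ 5: {3,4}
'b' @ 6: {1,2,5}  ✓accept
after full input: {1,2,5}  (accept=1 in)

Answer: ACCEPT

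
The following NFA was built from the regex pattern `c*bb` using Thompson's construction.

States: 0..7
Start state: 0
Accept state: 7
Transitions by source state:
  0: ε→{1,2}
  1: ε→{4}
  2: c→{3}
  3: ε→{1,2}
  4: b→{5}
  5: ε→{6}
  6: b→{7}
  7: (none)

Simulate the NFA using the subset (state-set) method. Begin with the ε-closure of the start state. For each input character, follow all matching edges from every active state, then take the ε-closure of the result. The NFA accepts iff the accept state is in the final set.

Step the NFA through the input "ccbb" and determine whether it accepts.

Answer: ACCEPT

Trace:
S₀ = ε-closure({0}) = {0,1,2,4}
'c' @ 1: {1,2,3,4}
'c' @ 2: {1,2,3,4}
'b' @ 3: {5,6}
'b' @ 4: {7}  ✓accept
end set {7} — state 7 in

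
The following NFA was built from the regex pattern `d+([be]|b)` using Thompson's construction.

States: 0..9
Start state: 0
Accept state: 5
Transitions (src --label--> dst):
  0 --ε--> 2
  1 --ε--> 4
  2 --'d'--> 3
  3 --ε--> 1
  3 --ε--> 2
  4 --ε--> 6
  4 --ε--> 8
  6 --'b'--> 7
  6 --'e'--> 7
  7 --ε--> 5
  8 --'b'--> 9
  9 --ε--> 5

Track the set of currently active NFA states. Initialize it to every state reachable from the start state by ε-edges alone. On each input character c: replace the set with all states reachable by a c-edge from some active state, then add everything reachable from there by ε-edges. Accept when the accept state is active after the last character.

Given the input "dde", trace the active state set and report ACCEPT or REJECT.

Answer: ACCEPT

Trace:
S₀ = ε-closure({0}) = {0,2}
'd' @ 1: {1,2,3,4,6,8}
'd' @ 2: {1,2,3,4,6,8}
'e' @ 3: {5,7}  ✓accept
final: {5,7}; accept 5 in set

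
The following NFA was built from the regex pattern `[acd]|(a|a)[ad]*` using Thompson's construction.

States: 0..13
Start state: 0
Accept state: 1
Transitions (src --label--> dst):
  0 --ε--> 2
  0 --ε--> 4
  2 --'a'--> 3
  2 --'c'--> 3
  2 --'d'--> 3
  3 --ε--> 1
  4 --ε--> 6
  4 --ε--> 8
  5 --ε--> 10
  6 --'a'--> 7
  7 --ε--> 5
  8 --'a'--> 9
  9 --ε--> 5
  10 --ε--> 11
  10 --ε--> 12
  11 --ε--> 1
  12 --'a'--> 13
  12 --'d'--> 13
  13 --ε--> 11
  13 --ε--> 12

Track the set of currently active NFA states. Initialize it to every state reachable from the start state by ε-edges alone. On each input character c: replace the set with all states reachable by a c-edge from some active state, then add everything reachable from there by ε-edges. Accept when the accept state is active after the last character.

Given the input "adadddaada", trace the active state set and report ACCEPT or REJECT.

Answer: ACCEPT

Trace:
initial (ε-close {0}): {0,2,4,6,8}
'a' @ 1: {1,3,5,7,9,10,11,12}  [accepting]
'd' @ 2: {1,11,12,13}  [accepting]
'a' @ 3: {1,11,12,13}  [accepting]
'd' @ 4: {1,11,12,13}  [accepting]
'd' @ 5: {1,11,12,13}  [accepting]
'd' @ 6: {1,11,12,13}  [accepting]
'a' @ 7: {1,11,12,13}  [accepting]
'a' @ 8: {1,11,12,13}  [accepting]
'd' @ 9: {1,11,12,13}  [accepting]
'a' @ 10: {1,11,12,13}  [accepting]
after full input: {1,11,12,13}  (accept=1 in)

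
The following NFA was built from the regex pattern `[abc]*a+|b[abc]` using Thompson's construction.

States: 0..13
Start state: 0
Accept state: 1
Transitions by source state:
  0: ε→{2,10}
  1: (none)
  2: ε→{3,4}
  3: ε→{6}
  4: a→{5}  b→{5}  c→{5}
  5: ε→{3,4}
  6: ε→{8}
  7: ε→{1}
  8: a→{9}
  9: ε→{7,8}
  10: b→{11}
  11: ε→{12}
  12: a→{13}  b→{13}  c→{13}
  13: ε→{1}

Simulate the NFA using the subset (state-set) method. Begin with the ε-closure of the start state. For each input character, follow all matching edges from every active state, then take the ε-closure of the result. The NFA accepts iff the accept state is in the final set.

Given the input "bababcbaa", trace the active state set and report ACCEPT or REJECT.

Answer: ACCEPT

Steps:
initial (ε-close {0}): {0,2,3,4,6,8,10}
'b' @ 1: {3,4,5,6,8,11,12}
'a' @ 2: {1,3,4,5,6,7,8,9,13}  [accepting]
'b' @ 3: {3,4,5,6,8}
'a' @ 4: {1,3,4,5,6,7,8,9}  [accepting]
'b' @ 5: {3,4,5,6,8}
'c' @ 6: {3,4,5,6,8}
'b' @ 7: {3,4,5,6,8}
'a' @ 8: {1,3,4,5,6,7,8,9}  [accepting]
'a' @ 9: {1,3,4,5,6,7,8,9}  [accepting]
final: {1,3,4,5,6,7,8,9}; accept 1 in set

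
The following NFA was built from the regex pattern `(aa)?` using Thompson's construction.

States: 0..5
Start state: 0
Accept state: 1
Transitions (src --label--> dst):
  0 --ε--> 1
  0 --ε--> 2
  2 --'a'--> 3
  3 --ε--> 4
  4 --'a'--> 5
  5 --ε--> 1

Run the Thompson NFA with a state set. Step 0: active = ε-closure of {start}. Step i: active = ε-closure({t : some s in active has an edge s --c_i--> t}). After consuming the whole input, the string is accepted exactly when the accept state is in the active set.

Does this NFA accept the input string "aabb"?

S₀ = ε-closure({0}) = {0,1,2}
'a' @ 1: {3,4}
'a' @ 2: {1,5}  [accepting]
'b' @ 3: {}  — state set empty
rest 'b' ignored (set empty)
final: {}; accept 1 not in set

Answer: REJECT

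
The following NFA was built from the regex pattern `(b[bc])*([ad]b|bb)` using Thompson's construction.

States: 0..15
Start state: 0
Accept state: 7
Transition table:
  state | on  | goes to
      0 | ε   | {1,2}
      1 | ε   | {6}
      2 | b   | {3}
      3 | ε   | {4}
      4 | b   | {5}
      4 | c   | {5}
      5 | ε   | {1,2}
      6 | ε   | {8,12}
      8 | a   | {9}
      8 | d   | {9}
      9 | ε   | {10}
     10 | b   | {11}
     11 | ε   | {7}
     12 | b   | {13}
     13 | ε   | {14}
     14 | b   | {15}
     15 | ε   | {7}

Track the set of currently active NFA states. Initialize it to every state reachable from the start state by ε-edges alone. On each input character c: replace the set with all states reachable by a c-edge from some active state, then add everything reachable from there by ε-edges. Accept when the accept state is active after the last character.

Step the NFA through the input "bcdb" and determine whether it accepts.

Answer: ACCEPT

Steps:
start: ε-closure({0}) = {0,1,2,6,8,12}
'b' @ 1: {3,4,13,14}
'c' @ 2: {1,2,5,6,8,12}
'd' @ 3: {9,10}
'b' @ 4: {7,11}  [accepting]
final: {7,11}; accept 7 in set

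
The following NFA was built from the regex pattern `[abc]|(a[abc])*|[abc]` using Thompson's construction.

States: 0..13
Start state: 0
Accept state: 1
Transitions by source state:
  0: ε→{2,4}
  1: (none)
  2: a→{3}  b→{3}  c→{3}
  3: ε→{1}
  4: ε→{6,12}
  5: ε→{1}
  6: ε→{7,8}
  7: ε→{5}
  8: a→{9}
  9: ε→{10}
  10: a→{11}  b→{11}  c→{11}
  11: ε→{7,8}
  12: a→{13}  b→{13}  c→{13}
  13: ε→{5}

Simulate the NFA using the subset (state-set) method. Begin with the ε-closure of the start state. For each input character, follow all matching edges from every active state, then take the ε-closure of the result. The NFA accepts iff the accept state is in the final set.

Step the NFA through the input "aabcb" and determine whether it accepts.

S₀ = ε-closure({0}) = {0,1,2,4,5,6,7,8,12}
'a' @ 1: {1,3,5,9,10,13}  [accepting]
'a' @ 2: {1,5,7,8,11}  [accepting]
'b' @ 3: {}  — state set empty
rest 'cb' ignored (set empty)
after full input: {}  (accept=1 not in)

Answer: REJECT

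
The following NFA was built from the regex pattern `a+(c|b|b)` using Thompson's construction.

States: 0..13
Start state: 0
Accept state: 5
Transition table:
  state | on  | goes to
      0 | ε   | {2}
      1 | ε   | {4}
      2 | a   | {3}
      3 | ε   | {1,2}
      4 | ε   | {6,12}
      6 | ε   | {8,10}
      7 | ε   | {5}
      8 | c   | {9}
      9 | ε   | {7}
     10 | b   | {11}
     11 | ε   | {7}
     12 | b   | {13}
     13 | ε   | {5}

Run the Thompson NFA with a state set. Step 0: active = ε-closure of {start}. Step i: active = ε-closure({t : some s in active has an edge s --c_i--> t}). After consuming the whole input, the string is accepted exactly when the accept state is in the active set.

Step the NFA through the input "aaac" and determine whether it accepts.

Answer: ACCEPT

Derivation:
S₀ = ε-closure({0}) = {0,2}
'a' @ 1: {1,2,3,4,6,8,10,12}
'a' @ 2: {1,2,3,4,6,8,10,12}
'a' @ 3: {1,2,3,4,6,8,10,12}
'c' @ 4: {5,7,9}  ✓accept
after full input: {5,7,9}  (accept=5 in)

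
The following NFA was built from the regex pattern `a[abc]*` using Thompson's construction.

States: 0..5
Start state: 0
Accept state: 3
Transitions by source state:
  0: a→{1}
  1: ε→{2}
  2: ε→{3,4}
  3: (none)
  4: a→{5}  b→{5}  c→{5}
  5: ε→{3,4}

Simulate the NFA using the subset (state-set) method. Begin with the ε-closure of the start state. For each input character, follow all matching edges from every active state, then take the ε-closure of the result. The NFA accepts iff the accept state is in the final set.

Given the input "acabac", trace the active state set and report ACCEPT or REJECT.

S₀ = ε-closure({0}) = {0}
'a' @ 1: {1,2,3,4}  (accept∈set)
'c' @ 2: {3,4,5}  (accept∈set)
'a' @ 3: {3,4,5}  (accept∈set)
'b' @ 4: {3,4,5}  (accept∈set)
'a' @ 5: {3,4,5}  (accept∈set)
'c' @ 6: {3,4,5}  (accept∈set)
final: {3,4,5}; accept 3 in set

Answer: ACCEPT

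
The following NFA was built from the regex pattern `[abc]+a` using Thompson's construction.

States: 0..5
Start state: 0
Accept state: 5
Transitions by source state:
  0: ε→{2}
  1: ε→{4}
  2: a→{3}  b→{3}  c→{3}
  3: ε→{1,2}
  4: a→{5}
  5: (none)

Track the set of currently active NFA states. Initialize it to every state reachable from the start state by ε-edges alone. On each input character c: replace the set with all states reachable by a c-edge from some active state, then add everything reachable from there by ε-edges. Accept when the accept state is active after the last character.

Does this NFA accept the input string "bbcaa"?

Answer: ACCEPT

Derivation:
start: ε-closure({0}) = {0,2}
'b' @ 1: {1,2,3,4}
'b' @ 2: {1,2,3,4}
'c' @ 3: {1,2,3,4}
'a' @ 4: {1,2,3,4,5}  (accept∈set)
'a' @ 5: {1,2,3,4,5}  (accept∈set)
final: {1,2,3,4,5}; accept 5 in set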